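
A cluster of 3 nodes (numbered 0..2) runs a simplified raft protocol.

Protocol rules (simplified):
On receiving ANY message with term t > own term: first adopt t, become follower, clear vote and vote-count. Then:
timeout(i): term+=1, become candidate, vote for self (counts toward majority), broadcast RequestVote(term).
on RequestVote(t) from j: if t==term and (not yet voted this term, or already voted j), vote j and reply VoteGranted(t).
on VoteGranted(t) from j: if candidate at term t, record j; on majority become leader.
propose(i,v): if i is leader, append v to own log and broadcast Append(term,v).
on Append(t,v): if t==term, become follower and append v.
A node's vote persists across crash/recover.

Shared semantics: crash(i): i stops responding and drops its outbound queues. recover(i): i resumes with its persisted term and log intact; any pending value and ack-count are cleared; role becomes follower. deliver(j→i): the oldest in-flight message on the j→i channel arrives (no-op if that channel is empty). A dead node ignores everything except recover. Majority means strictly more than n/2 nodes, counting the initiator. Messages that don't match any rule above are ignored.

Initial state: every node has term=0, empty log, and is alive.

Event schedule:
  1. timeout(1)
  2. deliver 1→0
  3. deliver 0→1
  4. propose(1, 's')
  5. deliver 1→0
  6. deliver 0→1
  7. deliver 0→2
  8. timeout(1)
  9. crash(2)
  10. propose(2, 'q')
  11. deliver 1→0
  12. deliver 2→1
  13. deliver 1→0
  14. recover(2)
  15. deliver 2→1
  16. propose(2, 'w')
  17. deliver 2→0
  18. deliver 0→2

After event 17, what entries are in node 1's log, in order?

1. timeout(1):  <1:cand t1 ->
2. deliver 1→0:  <0:foll t1 ->
3. deliver 0→1:  <1:lead t1 ->
4. propose(1,'s'):  <1:lead t1 s>
5. deliver 1→0:  <0:foll t1 s>
6. deliver 0→1:  nop
7. deliver 0→2:  nop
8. timeout(1):  <1:cand t2 s>
9. crash(2):  <2:✗foll t0 ->
10. propose(2,'q'):  nop
11. deliver 1→0:  <0:foll t2 s>
12. deliver 2→1:  nop
13. deliver 1→0:  nop
14. recover(2):  <2:foll t0 ->
15. deliver 2→1:  nop
16. propose(2,'w'):  nop
17. deliver 2→0:  nop

s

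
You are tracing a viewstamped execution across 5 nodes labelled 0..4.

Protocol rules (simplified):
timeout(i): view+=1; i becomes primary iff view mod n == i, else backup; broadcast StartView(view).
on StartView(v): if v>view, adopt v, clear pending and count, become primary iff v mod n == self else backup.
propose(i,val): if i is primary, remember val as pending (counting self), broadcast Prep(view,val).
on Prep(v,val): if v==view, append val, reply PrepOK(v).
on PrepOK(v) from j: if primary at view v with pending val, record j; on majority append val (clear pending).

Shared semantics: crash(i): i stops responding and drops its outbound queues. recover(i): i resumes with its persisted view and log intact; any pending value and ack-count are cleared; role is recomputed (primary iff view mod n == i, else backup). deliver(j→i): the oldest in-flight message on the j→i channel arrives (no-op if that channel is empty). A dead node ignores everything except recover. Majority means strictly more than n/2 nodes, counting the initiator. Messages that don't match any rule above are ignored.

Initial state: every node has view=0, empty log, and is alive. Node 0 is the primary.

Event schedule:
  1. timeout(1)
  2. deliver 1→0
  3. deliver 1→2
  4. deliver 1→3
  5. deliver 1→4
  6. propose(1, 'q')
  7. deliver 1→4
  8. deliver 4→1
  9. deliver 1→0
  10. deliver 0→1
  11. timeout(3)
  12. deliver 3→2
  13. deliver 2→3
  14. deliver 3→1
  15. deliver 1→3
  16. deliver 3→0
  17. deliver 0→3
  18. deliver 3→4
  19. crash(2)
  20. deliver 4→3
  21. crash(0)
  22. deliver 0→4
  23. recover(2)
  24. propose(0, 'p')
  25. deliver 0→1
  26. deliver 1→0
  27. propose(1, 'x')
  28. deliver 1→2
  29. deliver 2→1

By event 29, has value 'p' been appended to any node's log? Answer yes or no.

after 1 — timeout(1): n1:prim/v1/[-]
after 2 — deliver 1→0: n0:back/v1/[-]
after 3 — deliver 1→2: n2:back/v1/[-]
after 4 — deliver 1→3: n3:back/v1/[-]
after 5 — deliver 1→4: n4:back/v1/[-]
after 6 — propose(1,'q'): ·
after 7 — deliver 1→4: n4:back/v1/[q]
after 8 — deliver 4→1: ·
after 9 — deliver 1→0: n0:back/v1/[q]
after 10 — deliver 0→1: n1:prim/v1/[q]
after 11 — timeout(3): n3:back/v2/[-]
after 12 — deliver 3→2: n2:prim/v2/[-]
after 13 — deliver 2→3: ·
after 14 — deliver 3→1: n1:back/v2/[q]
after 15 — deliver 1→3: ·
after 16 — deliver 3→0: n0:back/v2/[q]
after 17 — deliver 0→3: ·
after 18 — deliver 3→4: n4:back/v2/[q]
after 19 — crash(2): n2:✗prim/v2/[-]
after 20 — deliver 4→3: ·
after 21 — crash(0): n0:✗back/v2/[q]
after 22 — deliver 0→4: ·
after 23 — recover(2): n2:prim/v2/[-]
after 24 — propose(0,'p'): ·
after 25 — deliver 0→1: ·
after 26 — deliver 1→0: ·
after 27 — propose(1,'x'): ·
after 28 — deliver 1→2: ·
after 29 — deliver 2→1: ·

no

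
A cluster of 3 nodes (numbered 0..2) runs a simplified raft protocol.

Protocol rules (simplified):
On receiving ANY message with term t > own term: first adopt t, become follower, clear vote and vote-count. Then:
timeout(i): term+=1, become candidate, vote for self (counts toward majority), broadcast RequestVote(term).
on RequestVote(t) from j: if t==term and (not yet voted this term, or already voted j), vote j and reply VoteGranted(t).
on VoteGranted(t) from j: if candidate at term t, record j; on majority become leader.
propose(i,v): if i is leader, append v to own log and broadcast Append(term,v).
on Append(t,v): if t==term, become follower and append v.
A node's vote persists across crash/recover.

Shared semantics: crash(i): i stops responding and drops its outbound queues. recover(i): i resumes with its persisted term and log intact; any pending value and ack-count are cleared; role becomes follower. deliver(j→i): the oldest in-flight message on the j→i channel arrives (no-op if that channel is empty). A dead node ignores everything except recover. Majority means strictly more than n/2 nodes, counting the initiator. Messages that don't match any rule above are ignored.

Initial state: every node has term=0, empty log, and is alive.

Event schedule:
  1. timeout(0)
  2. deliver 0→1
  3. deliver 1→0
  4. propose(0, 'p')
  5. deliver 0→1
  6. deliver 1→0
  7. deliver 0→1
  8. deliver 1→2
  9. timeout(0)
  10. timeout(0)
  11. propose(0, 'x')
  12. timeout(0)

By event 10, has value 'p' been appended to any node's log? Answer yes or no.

yes

[1] timeout(0) → N0(cand t1 [-])
[2] deliver 0→1 → N1(foll t1 [-])
[3] deliver 1→0 → N0(lead t1 [-])
[4] propose(0,'p') → N0(lead t1 [p])
[5] deliver 0→1 → N1(foll t1 [p])
[6] deliver 1→0 → ∅
[7] deliver 0→1 → ∅
[8] deliver 1→2 → ∅
[9] timeout(0) → N0(cand t2 [p])
[10] timeout(0) → N0(cand t3 [p])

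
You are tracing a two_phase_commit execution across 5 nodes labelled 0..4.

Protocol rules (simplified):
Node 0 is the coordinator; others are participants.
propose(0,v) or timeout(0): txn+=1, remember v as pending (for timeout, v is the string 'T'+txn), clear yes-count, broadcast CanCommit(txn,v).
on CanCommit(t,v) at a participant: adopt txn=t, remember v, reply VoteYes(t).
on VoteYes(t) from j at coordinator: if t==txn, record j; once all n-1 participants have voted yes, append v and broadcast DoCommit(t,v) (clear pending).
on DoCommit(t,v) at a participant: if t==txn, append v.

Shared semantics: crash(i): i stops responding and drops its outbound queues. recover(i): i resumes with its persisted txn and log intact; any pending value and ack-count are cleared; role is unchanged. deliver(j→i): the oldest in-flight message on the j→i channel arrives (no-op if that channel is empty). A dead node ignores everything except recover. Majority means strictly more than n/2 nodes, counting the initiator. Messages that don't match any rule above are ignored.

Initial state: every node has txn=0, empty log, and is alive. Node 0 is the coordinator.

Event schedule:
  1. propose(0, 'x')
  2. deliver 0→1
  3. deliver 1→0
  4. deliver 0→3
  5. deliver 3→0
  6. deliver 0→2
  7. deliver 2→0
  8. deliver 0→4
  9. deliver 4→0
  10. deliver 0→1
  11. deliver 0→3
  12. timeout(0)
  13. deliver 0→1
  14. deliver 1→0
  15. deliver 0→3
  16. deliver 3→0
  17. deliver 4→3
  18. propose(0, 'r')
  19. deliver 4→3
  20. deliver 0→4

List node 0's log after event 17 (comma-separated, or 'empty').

e1 propose(0,'x'): 0[coor,t=1,-]
e2 deliver 0→1: 1[part,t=1,-]
e3 deliver 1→0: ·
e4 deliver 0→3: 3[part,t=1,-]
e5 deliver 3→0: ·
e6 deliver 0→2: 2[part,t=1,-]
e7 deliver 2→0: ·
e8 deliver 0→4: 4[part,t=1,-]
e9 deliver 4→0: 0[coor,t=1,x]
e10 deliver 0→1: 1[part,t=1,x]
e11 deliver 0→3: 3[part,t=1,x]
e12 timeout(0): 0[coor,t=2,x]
e13 deliver 0→1: 1[part,t=2,x]
e14 deliver 1→0: ·
e15 deliver 0→3: 3[part,t=2,x]
e16 deliver 3→0: ·
e17 deliver 4→3: ·

x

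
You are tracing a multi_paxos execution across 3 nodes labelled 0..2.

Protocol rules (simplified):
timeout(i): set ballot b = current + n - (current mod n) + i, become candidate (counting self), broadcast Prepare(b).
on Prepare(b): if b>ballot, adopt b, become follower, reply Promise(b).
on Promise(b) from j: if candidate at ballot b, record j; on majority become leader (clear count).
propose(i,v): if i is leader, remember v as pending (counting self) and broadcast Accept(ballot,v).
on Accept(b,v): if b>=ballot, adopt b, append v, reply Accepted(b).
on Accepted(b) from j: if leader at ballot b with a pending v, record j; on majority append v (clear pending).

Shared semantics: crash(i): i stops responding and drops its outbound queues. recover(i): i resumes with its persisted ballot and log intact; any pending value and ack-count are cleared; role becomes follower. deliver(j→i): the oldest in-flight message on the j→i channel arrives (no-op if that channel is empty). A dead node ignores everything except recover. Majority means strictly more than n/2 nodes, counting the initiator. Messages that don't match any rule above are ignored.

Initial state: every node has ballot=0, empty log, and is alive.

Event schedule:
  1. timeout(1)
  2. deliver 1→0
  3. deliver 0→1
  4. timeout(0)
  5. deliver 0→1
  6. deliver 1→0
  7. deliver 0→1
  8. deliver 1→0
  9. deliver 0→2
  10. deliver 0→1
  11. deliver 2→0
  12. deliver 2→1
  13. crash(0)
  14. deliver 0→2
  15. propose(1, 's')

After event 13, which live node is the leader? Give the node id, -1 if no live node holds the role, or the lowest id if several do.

e1 timeout(1): 1[cand,b=4,-]
e2 deliver 1→0: 0[foll,b=4,-]
e3 deliver 0→1: 1[lead,b=4,-]
e4 timeout(0): 0[cand,b=6,-]
e5 deliver 0→1: 1[foll,b=6,-]
e6 deliver 1→0: 0[lead,b=6,-]
e7 deliver 0→1: ·
e8 deliver 1→0: ·
e9 deliver 0→2: 2[foll,b=6,-]
e10 deliver 0→1: ·
e11 deliver 2→0: ·
e12 deliver 2→1: ·
e13 crash(0): 0[✗lead,b=6,-]

-1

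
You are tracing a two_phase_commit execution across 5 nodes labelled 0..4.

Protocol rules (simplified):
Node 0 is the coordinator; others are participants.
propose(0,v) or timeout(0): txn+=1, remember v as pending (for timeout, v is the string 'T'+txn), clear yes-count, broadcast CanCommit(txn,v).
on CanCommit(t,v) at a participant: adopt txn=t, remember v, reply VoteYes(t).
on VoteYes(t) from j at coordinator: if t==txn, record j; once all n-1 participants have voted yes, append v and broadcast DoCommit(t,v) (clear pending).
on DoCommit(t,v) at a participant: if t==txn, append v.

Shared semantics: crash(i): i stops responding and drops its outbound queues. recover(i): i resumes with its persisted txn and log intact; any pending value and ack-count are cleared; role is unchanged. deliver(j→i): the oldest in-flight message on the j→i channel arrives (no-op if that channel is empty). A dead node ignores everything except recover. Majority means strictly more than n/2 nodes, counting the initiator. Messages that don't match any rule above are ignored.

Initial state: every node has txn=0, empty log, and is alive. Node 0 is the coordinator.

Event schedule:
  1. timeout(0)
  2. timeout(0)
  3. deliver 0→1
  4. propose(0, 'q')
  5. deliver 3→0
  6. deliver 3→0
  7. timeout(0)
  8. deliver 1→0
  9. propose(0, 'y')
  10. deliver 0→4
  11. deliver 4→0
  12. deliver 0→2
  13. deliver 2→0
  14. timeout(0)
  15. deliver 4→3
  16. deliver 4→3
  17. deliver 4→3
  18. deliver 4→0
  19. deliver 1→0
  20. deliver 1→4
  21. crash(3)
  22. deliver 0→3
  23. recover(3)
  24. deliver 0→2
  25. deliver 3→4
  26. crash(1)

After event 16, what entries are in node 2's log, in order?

after 1 — timeout(0): n0:coor/t1/[-]
after 2 — timeout(0): n0:coor/t2/[-]
after 3 — deliver 0→1: n1:part/t1/[-]
after 4 — propose(0,'q'): n0:coor/t3/[-]
after 5 — deliver 3→0: ·
after 6 — deliver 3→0: ·
after 7 — timeout(0): n0:coor/t4/[-]
after 8 — deliver 1→0: ·
after 9 — propose(0,'y'): n0:coor/t5/[-]
after 10 — deliver 0→4: n4:part/t1/[-]
after 11 — deliver 4→0: ·
after 12 — deliver 0→2: n2:part/t1/[-]
after 13 — deliver 2→0: ·
after 14 — timeout(0): n0:coor/t6/[-]
after 15 — deliver 4→3: ·
after 16 — deliver 4→3: ·

empty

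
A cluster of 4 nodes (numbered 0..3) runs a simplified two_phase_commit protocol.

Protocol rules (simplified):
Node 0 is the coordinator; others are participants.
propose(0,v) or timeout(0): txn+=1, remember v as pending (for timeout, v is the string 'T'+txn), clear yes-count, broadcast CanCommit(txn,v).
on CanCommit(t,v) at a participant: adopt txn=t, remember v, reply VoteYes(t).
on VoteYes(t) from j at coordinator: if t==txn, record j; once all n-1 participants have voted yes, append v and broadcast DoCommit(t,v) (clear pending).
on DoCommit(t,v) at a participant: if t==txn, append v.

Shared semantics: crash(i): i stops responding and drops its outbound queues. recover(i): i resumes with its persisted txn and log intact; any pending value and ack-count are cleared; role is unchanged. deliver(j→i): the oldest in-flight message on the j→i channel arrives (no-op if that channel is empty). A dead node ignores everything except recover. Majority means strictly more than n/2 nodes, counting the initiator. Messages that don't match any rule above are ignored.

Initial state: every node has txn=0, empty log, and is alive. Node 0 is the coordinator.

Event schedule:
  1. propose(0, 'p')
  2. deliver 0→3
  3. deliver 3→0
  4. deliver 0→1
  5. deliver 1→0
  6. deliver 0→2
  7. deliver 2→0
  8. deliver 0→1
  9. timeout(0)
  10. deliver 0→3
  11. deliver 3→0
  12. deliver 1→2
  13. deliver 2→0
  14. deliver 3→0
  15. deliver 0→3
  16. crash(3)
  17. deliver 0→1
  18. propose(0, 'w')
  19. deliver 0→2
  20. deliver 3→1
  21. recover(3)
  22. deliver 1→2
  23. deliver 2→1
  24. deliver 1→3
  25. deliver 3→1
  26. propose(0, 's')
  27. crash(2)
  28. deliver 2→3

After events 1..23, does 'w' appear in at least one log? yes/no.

no

step 1 propose(0,'p'): 0={coor,t=1,log=-}
step 2 deliver 0→3: 3={part,t=1,log=-}
step 3 deliver 3→0: —
step 4 deliver 0→1: 1={part,t=1,log=-}
step 5 deliver 1→0: —
step 6 deliver 0→2: 2={part,t=1,log=-}
step 7 deliver 2→0: 0={coor,t=1,log=p}
step 8 deliver 0→1: 1={part,t=1,log=p}
step 9 timeout(0): 0={coor,t=2,log=p}
step 10 deliver 0→3: 3={part,t=1,log=p}
step 11 deliver 3→0: —
step 12 deliver 1→2: —
step 13 deliver 2→0: —
step 14 deliver 3→0: —
step 15 deliver 0→3: 3={part,t=2,log=p}
step 16 crash(3): 3={✗part,t=2,log=p}
step 17 deliver 0→1: 1={part,t=2,log=p}
step 18 propose(0,'w'): 0={coor,t=3,log=p}
step 19 deliver 0→2: 2={part,t=1,log=p}
step 20 deliver 3→1: —
step 21 recover(3): 3={part,t=2,log=p}
step 22 deliver 1→2: —
step 23 deliver 2→1: —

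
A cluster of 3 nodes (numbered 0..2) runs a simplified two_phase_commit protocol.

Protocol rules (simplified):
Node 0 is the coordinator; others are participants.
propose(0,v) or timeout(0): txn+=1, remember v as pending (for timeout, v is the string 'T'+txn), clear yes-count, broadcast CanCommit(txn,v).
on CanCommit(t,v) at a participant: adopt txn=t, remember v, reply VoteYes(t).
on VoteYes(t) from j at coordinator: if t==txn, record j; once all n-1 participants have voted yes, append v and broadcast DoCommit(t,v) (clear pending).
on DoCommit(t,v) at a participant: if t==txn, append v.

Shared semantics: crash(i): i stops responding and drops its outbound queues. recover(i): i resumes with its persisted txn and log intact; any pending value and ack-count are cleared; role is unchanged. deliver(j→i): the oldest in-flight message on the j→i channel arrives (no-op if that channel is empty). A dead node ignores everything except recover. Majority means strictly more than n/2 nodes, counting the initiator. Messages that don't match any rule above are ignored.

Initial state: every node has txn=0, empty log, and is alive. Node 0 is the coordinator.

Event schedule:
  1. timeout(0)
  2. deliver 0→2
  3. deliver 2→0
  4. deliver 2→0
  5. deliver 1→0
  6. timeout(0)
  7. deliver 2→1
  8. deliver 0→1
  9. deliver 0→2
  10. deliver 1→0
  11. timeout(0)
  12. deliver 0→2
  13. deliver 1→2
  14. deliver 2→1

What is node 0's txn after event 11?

1. timeout(0):  <0:coor t1 ->
2. deliver 0→2:  <2:part t1 ->
3. deliver 2→0:  nop
4. deliver 2→0:  nop
5. deliver 1→0:  nop
6. timeout(0):  <0:coor t2 ->
7. deliver 2→1:  nop
8. deliver 0→1:  <1:part t1 ->
9. deliver 0→2:  <2:part t2 ->
10. deliver 1→0:  nop
11. timeout(0):  <0:coor t3 ->

3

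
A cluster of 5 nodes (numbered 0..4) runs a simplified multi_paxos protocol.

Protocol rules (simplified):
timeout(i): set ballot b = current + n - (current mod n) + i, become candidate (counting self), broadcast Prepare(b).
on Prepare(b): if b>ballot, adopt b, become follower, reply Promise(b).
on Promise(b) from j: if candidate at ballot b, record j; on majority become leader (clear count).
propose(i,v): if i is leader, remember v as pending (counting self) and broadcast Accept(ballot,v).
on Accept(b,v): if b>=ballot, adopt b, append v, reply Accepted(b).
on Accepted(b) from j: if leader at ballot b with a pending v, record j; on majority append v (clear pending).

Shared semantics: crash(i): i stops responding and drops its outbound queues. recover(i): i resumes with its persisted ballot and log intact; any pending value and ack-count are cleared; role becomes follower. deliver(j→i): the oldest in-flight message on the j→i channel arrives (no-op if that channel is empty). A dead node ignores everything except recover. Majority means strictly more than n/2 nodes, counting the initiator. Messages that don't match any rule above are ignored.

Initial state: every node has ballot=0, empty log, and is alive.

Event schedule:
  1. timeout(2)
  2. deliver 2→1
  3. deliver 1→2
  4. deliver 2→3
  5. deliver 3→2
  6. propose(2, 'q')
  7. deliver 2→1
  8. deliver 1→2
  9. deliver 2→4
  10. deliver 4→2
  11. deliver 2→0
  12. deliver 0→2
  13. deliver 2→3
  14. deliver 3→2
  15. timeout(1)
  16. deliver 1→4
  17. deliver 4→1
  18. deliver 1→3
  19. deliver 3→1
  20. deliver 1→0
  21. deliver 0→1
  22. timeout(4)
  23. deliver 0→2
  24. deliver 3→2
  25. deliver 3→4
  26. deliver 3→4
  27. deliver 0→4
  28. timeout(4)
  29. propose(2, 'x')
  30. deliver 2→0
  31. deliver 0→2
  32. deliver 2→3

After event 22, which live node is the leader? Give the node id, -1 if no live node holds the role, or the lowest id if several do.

1

after 1 — timeout(2): n2:cand/b7/[-]
after 2 — deliver 2→1: n1:foll/b7/[-]
after 3 — deliver 1→2: ·
after 4 — deliver 2→3: n3:foll/b7/[-]
after 5 — deliver 3→2: n2:lead/b7/[-]
after 6 — propose(2,'q'): ·
after 7 — deliver 2→1: n1:foll/b7/[q]
after 8 — deliver 1→2: ·
after 9 — deliver 2→4: n4:foll/b7/[-]
after 10 — deliver 4→2: ·
after 11 — deliver 2→0: n0:foll/b7/[-]
after 12 — deliver 0→2: ·
after 13 — deliver 2→3: n3:foll/b7/[q]
after 14 — deliver 3→2: n2:lead/b7/[q]
after 15 — timeout(1): n1:cand/b11/[q]
after 16 — deliver 1→4: n4:foll/b11/[-]
after 17 — deliver 4→1: ·
after 18 — deliver 1→3: n3:foll/b11/[q]
after 19 — deliver 3→1: n1:lead/b11/[q]
after 20 — deliver 1→0: n0:foll/b11/[-]
after 21 — deliver 0→1: ·
after 22 — timeout(4): n4:cand/b19/[-]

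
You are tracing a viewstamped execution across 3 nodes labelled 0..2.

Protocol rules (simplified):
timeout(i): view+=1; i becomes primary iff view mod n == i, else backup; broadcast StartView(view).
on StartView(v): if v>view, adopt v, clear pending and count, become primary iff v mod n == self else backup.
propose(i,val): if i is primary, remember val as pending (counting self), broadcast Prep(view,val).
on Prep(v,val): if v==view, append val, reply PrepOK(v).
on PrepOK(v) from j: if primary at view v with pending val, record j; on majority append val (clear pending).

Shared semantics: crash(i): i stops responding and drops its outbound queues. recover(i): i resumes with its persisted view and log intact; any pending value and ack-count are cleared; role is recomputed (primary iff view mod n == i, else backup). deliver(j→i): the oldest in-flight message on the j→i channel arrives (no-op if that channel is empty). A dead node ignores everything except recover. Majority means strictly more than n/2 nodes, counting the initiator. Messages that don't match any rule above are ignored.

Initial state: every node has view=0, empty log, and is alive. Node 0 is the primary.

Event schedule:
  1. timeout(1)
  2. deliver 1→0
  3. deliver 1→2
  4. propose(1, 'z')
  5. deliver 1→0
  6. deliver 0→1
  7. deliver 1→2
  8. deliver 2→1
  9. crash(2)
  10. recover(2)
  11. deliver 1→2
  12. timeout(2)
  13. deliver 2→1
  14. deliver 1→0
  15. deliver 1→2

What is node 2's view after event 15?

1. timeout(1):  <1:prim v1 ->
2. deliver 1→0:  <0:back v1 ->
3. deliver 1→2:  <2:back v1 ->
4. propose(1,'z'):  nop
5. deliver 1→0:  <0:back v1 z>
6. deliver 0→1:  <1:prim v1 z>
7. deliver 1→2:  <2:back v1 z>
8. deliver 2→1:  nop
9. crash(2):  <2:✗back v1 z>
10. recover(2):  <2:back v1 z>
11. deliver 1→2:  nop
12. timeout(2):  <2:prim v2 z>
13. deliver 2→1:  <1:back v2 z>
14. deliver 1→0:  nop
15. deliver 1→2:  nop

2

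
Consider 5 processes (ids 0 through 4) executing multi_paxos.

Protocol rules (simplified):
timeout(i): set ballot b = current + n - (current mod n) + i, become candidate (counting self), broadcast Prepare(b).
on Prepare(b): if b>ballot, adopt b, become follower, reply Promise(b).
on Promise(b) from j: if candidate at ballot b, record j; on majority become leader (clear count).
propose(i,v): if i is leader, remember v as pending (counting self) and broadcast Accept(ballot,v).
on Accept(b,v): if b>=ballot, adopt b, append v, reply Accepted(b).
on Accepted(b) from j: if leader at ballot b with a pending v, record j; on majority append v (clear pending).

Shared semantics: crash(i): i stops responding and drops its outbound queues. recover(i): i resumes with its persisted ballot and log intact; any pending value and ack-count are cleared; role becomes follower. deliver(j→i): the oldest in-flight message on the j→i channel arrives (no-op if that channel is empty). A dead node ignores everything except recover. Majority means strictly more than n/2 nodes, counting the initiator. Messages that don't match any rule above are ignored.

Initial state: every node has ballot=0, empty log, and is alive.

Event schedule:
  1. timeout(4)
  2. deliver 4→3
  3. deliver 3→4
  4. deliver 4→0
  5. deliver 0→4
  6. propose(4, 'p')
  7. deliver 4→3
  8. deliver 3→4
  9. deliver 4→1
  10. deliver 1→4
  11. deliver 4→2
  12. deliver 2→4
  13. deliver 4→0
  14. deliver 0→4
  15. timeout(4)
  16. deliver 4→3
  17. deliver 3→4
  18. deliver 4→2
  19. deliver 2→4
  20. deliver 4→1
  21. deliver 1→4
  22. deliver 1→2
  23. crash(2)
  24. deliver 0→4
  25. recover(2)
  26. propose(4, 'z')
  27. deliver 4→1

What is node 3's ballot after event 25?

1. timeout(4):  <4:cand b9 ->
2. deliver 4→3:  <3:foll b9 ->
3. deliver 3→4:  nop
4. deliver 4→0:  <0:foll b9 ->
5. deliver 0→4:  <4:lead b9 ->
6. propose(4,'p'):  nop
7. deliver 4→3:  <3:foll b9 p>
8. deliver 3→4:  nop
9. deliver 4→1:  <1:foll b9 ->
10. deliver 1→4:  nop
11. deliver 4→2:  <2:foll b9 ->
12. deliver 2→4:  nop
13. deliver 4→0:  <0:foll b9 p>
14. deliver 0→4:  <4:lead b9 p>
15. timeout(4):  <4:cand b14 p>
16. deliver 4→3:  <3:foll b14 p>
17. deliver 3→4:  nop
18. deliver 4→2:  <2:foll b9 p>
19. deliver 2→4:  nop
20. deliver 4→1:  <1:foll b9 p>
21. deliver 1→4:  nop
22. deliver 1→2:  nop
23. crash(2):  <2:✗foll b9 p>
24. deliver 0→4:  nop
25. recover(2):  <2:foll b9 p>

14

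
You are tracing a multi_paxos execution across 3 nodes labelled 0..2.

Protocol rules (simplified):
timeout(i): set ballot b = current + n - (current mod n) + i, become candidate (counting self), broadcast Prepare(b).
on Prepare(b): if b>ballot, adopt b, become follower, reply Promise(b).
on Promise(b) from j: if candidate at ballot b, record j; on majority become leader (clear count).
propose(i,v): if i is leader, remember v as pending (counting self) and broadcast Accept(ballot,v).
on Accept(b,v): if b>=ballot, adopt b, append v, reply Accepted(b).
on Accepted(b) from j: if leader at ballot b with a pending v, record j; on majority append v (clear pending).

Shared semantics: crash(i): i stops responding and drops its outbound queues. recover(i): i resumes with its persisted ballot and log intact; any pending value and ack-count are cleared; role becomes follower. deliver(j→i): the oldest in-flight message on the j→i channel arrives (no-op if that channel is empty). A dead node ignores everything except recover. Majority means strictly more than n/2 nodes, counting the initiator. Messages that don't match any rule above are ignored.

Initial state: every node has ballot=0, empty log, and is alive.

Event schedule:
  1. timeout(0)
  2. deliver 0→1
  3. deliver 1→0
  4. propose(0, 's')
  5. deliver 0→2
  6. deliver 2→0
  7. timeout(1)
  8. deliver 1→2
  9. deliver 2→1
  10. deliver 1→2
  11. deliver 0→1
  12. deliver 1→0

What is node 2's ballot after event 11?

7

after 1 — timeout(0): n0:cand/b3/[-]
after 2 — deliver 0→1: n1:foll/b3/[-]
after 3 — deliver 1→0: n0:lead/b3/[-]
after 4 — propose(0,'s'): ·
after 5 — deliver 0→2: n2:foll/b3/[-]
after 6 — deliver 2→0: ·
after 7 — timeout(1): n1:cand/b7/[-]
after 8 — deliver 1→2: n2:foll/b7/[-]
after 9 — deliver 2→1: n1:lead/b7/[-]
after 10 — deliver 1→2: ·
after 11 — deliver 0→1: ·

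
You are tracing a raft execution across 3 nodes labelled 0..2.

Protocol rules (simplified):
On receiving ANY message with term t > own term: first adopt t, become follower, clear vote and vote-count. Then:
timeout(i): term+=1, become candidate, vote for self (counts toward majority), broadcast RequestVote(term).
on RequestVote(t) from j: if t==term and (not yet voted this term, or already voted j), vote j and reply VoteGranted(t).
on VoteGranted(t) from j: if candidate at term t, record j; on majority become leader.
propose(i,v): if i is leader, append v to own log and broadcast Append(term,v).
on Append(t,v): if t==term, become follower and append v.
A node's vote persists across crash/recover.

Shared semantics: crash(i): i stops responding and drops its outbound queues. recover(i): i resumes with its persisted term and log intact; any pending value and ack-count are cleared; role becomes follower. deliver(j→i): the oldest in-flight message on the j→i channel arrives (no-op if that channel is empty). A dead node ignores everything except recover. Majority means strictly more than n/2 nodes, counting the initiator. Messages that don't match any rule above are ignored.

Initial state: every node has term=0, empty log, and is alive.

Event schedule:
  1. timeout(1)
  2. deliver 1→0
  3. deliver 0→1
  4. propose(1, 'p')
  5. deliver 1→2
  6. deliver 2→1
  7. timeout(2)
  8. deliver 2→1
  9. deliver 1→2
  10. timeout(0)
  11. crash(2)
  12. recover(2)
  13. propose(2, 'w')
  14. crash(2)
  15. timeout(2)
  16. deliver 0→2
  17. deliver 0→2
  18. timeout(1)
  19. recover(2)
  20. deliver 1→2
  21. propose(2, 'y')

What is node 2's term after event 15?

2

step 1 timeout(1): 1={cand,t=1,log=-}
step 2 deliver 1→0: 0={foll,t=1,log=-}
step 3 deliver 0→1: 1={lead,t=1,log=-}
step 4 propose(1,'p'): 1={lead,t=1,log=p}
step 5 deliver 1→2: 2={foll,t=1,log=-}
step 6 deliver 2→1: —
step 7 timeout(2): 2={cand,t=2,log=-}
step 8 deliver 2→1: 1={foll,t=2,log=p}
step 9 deliver 1→2: —
step 10 timeout(0): 0={cand,t=2,log=-}
step 11 crash(2): 2={✗cand,t=2,log=-}
step 12 recover(2): 2={foll,t=2,log=-}
step 13 propose(2,'w'): —
step 14 crash(2): 2={✗foll,t=2,log=-}
step 15 timeout(2): —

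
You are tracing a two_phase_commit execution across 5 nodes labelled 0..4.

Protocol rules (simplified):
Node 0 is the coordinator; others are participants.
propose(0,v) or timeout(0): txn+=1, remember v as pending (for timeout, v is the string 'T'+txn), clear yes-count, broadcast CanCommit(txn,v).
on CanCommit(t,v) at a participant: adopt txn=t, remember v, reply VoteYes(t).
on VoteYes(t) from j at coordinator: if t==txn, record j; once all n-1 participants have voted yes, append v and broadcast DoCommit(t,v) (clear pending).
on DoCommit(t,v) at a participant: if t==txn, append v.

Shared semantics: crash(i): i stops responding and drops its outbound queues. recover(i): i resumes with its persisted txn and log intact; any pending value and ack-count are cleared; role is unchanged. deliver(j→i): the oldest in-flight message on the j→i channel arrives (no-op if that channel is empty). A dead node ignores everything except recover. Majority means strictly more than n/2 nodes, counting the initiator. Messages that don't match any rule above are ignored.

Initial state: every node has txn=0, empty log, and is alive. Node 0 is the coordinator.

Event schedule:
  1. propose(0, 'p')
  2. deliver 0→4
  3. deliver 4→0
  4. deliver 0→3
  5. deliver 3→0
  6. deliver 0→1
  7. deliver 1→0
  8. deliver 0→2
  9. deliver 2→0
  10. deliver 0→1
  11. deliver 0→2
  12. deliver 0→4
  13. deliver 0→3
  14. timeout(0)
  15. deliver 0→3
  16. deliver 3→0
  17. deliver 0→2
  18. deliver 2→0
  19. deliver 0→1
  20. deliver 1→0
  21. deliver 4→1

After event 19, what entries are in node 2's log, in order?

[1] propose(0,'p') → N0(coor t1 [-])
[2] deliver 0→4 → N4(part t1 [-])
[3] deliver 4→0 → ∅
[4] deliver 0→3 → N3(part t1 [-])
[5] deliver 3→0 → ∅
[6] deliver 0→1 → N1(part t1 [-])
[7] deliver 1→0 → ∅
[8] deliver 0→2 → N2(part t1 [-])
[9] deliver 2→0 → N0(coor t1 [p])
[10] deliver 0→1 → N1(part t1 [p])
[11] deliver 0→2 → N2(part t1 [p])
[12] deliver 0→4 → N4(part t1 [p])
[13] deliver 0→3 → N3(part t1 [p])
[14] timeout(0) → N0(coor t2 [p])
[15] deliver 0→3 → N3(part t2 [p])
[16] deliver 3→0 → ∅
[17] deliver 0→2 → N2(part t2 [p])
[18] deliver 2→0 → ∅
[19] deliver 0→1 → N1(part t2 [p])

p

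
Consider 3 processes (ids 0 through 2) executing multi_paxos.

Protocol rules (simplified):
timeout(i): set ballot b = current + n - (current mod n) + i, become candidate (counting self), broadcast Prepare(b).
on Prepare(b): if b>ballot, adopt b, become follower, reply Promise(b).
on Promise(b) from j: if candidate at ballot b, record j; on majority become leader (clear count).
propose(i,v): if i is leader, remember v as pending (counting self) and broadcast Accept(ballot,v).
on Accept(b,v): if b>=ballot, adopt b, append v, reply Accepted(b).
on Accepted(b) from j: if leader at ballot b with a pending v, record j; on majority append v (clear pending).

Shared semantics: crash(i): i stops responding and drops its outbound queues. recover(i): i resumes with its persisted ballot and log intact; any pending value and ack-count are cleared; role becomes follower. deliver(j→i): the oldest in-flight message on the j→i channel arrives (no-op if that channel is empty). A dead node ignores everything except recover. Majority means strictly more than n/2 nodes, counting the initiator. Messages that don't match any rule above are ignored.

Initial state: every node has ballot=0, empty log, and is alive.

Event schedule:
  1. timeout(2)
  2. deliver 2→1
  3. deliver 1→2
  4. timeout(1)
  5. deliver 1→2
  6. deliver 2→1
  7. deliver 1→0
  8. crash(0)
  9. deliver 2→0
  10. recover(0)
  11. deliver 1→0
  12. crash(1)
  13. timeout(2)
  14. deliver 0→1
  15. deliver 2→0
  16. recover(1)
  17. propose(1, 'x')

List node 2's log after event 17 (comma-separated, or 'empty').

empty

e1 timeout(2): 2[cand,b=5,-]
e2 deliver 2→1: 1[foll,b=5,-]
e3 deliver 1→2: 2[lead,b=5,-]
e4 timeout(1): 1[cand,b=7,-]
e5 deliver 1→2: 2[foll,b=7,-]
e6 deliver 2→1: 1[lead,b=7,-]
e7 deliver 1→0: 0[foll,b=7,-]
e8 crash(0): 0[✗foll,b=7,-]
e9 deliver 2→0: ·
e10 recover(0): 0[foll,b=7,-]
e11 deliver 1→0: ·
e12 crash(1): 1[✗lead,b=7,-]
e13 timeout(2): 2[cand,b=11,-]
e14 deliver 0→1: ·
e15 deliver 2→0: ·
e16 recover(1): 1[foll,b=7,-]
e17 propose(1,'x'): ·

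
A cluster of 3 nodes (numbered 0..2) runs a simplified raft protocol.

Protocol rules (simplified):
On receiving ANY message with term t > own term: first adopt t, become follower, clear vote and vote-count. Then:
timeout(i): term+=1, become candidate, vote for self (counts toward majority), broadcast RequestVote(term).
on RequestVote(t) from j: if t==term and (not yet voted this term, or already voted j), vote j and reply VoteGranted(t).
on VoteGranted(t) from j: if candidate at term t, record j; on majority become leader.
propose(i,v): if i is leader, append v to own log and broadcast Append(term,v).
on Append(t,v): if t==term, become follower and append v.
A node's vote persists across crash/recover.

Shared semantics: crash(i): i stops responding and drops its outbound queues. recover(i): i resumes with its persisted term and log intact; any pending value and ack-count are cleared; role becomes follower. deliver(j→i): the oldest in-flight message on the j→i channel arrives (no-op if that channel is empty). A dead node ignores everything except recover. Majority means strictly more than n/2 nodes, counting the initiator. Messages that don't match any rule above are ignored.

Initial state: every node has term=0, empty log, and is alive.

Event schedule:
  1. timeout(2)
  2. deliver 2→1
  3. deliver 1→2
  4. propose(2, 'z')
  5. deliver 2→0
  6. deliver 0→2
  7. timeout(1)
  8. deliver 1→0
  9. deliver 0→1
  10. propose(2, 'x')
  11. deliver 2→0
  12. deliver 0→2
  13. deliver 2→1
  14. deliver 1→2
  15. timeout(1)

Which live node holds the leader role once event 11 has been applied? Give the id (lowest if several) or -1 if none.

step 1 timeout(2): 2={cand,t=1,log=-}
step 2 deliver 2→1: 1={foll,t=1,log=-}
step 3 deliver 1→2: 2={lead,t=1,log=-}
step 4 propose(2,'z'): 2={lead,t=1,log=z}
step 5 deliver 2→0: 0={foll,t=1,log=-}
step 6 deliver 0→2: —
step 7 timeout(1): 1={cand,t=2,log=-}
step 8 deliver 1→0: 0={foll,t=2,log=-}
step 9 deliver 0→1: 1={lead,t=2,log=-}
step 10 propose(2,'x'): 2={lead,t=1,log=z,x}
step 11 deliver 2→0: —

1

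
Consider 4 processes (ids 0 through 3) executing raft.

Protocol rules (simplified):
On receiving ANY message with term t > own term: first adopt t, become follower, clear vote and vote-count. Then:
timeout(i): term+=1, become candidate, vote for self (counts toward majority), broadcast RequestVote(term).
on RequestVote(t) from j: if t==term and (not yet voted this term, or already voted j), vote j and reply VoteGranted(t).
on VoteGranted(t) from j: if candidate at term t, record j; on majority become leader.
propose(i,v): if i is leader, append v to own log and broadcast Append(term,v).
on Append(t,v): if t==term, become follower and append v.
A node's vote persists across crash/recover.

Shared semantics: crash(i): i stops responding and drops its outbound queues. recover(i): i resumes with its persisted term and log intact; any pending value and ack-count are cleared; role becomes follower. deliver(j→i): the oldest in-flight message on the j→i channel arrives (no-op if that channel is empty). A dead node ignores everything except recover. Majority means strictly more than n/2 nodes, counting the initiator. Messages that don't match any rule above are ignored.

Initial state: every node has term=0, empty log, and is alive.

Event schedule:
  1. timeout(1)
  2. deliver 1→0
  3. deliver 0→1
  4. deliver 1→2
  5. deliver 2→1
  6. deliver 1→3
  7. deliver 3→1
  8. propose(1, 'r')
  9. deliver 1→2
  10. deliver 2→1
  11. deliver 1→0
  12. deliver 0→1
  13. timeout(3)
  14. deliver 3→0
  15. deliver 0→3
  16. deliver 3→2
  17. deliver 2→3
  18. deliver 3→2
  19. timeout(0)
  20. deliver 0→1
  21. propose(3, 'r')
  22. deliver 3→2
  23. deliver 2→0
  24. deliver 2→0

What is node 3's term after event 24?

1. timeout(1):  <1:cand t1 ->
2. deliver 1→0:  <0:foll t1 ->
3. deliver 0→1:  nop
4. deliver 1→2:  <2:foll t1 ->
5. deliver 2→1:  <1:lead t1 ->
6. deliver 1→3:  <3:foll t1 ->
7. deliver 3→1:  nop
8. propose(1,'r'):  <1:lead t1 r>
9. deliver 1→2:  <2:foll t1 r>
10. deliver 2→1:  nop
11. deliver 1→0:  <0:foll t1 r>
12. deliver 0→1:  nop
13. timeout(3):  <3:cand t2 ->
14. deliver 3→0:  <0:foll t2 r>
15. deliver 0→3:  nop
16. deliver 3→2:  <2:foll t2 r>
17. deliver 2→3:  <3:lead t2 ->
18. deliver 3→2:  nop
19. timeout(0):  <0:cand t3 r>
20. deliver 0→1:  <1:foll t3 r>
21. propose(3,'r'):  <3:lead t2 r>
22. deliver 3→2:  <2:foll t2 r,r>
23. deliver 2→0:  nop
24. deliver 2→0:  nop

2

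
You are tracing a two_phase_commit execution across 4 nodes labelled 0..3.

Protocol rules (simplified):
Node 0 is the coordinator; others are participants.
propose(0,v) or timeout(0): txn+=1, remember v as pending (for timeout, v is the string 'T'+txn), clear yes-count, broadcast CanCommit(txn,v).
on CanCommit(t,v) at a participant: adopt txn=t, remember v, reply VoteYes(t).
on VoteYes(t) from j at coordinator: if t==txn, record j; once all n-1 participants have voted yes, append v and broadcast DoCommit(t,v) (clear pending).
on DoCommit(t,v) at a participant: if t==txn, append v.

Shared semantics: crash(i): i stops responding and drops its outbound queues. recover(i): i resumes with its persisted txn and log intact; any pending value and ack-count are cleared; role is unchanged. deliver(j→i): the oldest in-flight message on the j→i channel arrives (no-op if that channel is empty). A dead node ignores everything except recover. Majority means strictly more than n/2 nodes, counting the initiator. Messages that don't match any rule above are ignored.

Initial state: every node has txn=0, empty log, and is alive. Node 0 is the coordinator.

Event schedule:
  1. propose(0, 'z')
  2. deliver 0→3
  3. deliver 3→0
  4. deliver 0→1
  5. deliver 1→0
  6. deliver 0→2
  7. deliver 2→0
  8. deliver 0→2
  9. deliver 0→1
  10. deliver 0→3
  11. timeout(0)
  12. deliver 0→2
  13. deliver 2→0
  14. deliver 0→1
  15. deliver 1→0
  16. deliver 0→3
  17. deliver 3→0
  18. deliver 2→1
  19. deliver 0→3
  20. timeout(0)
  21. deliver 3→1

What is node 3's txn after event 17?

1. propose(0,'z'):  <0:coor t1 ->
2. deliver 0→3:  <3:part t1 ->
3. deliver 3→0:  nop
4. deliver 0→1:  <1:part t1 ->
5. deliver 1→0:  nop
6. deliver 0→2:  <2:part t1 ->
7. deliver 2→0:  <0:coor t1 z>
8. deliver 0→2:  <2:part t1 z>
9. deliver 0→1:  <1:part t1 z>
10. deliver 0→3:  <3:part t1 z>
11. timeout(0):  <0:coor t2 z>
12. deliver 0→2:  <2:part t2 z>
13. deliver 2→0:  nop
14. deliver 0→1:  <1:part t2 z>
15. deliver 1→0:  nop
16. deliver 0→3:  <3:part t2 z>
17. deliver 3→0:  <0:coor t2 z,T2>

2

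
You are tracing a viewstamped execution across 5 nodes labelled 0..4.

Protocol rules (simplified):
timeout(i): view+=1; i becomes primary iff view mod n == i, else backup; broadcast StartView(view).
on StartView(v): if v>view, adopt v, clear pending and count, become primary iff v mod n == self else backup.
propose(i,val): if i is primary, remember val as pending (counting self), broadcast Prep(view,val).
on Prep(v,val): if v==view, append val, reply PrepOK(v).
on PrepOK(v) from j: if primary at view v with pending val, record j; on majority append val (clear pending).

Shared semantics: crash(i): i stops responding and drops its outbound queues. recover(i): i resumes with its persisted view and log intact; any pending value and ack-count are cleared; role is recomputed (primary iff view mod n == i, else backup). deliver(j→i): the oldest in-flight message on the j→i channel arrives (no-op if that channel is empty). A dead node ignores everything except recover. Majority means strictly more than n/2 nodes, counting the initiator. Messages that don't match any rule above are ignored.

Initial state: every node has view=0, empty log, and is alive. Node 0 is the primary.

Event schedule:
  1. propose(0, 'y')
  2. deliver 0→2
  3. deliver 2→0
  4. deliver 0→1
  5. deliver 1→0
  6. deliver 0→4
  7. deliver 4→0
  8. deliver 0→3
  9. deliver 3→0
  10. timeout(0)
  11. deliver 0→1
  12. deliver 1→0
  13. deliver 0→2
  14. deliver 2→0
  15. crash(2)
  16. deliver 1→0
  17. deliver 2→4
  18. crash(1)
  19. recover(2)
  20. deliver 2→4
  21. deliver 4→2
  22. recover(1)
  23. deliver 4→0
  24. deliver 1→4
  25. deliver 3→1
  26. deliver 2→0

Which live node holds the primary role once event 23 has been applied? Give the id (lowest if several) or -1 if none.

1. propose(0,'y'):  nop
2. deliver 0→2:  <2:back v0 y>
3. deliver 2→0:  nop
4. deliver 0→1:  <1:back v0 y>
5. deliver 1→0:  <0:prim v0 y>
6. deliver 0→4:  <4:back v0 y>
7. deliver 4→0:  nop
8. deliver 0→3:  <3:back v0 y>
9. deliver 3→0:  nop
10. timeout(0):  <0:back v1 y>
11. deliver 0→1:  <1:prim v1 y>
12. deliver 1→0:  nop
13. deliver 0→2:  <2:back v1 y>
14. deliver 2→0:  nop
15. crash(2):  <2:✗back v1 y>
16. deliver 1→0:  nop
17. deliver 2→4:  nop
18. crash(1):  <1:✗prim v1 y>
19. recover(2):  <2:back v1 y>
20. deliver 2→4:  nop
21. deliver 4→2:  nop
22. recover(1):  <1:prim v1 y>
23. deliver 4→0:  nop

1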